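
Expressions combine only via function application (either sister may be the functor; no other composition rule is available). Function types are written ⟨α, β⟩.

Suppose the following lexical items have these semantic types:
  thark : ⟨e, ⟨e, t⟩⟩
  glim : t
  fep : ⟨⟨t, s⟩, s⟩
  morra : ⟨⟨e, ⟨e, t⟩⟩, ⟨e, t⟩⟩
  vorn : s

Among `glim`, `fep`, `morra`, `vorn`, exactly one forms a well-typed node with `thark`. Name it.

glim : t — thark needs e; glim needs nothing (atomic); neither fits.
fep : ⟨⟨t, s⟩, s⟩ — thark needs e; fep needs ⟨t, s⟩; neither fits.
morra — combines: morra : ⟨⟨e, ⟨e, t⟩⟩, ⟨e, t⟩⟩ takes thark : ⟨e, ⟨e, t⟩⟩ as argument, giving ⟨e, t⟩.
vorn : s — thark needs e; vorn needs nothing (atomic); neither fits.

morra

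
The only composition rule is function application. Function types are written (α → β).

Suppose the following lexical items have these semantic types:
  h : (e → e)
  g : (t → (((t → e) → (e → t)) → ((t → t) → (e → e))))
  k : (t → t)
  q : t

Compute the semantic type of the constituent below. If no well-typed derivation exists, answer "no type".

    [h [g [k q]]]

At [k q], k : (t → t) takes q : t, giving t.
At [g [k q]], g : (t → (((t → e) → (e → t)) → ((t → t) → (e → e)))) takes [k q] : t, giving (((t → e) → (e → t)) → ((t → t) → (e → e))).
At [h [g [k q]]]: neither (e → e) nor (((t → e) → (e → t)) → ((t → t) → (e → e))) can take the other as argument; the node is ill-typed.

no type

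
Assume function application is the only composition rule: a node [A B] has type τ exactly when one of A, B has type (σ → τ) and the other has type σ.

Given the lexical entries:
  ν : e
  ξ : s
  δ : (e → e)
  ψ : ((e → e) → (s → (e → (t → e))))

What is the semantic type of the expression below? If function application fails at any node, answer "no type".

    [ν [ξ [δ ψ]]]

[δ ψ]: ψ is ((e → e) → (s → (e → (t → e)))), δ is (e → e); result (s → (e → (t → e))).
[ξ [δ ψ]]: [δ ψ] is (s → (e → (t → e))), ξ is s; result (e → (t → e)).
[ν [ξ [δ ψ]]]: [ξ [δ ψ]] is (e → (t → e)), ν is e; result (t → e).

(t → e)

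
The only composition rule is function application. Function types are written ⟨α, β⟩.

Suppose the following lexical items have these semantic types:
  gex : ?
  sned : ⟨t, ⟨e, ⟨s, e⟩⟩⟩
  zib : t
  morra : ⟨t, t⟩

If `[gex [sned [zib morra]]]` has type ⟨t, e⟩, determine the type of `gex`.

[gex [sned [zib morra]]] is required to be ⟨t, e⟩. [sned [zib morra]] : ⟨e, ⟨s, e⟩⟩ cannot yield ⟨t, e⟩ as functor, so gex : ⟨⟨e, ⟨s, e⟩⟩, ⟨t, e⟩⟩.

⟨⟨e, ⟨s, e⟩⟩, ⟨t, e⟩⟩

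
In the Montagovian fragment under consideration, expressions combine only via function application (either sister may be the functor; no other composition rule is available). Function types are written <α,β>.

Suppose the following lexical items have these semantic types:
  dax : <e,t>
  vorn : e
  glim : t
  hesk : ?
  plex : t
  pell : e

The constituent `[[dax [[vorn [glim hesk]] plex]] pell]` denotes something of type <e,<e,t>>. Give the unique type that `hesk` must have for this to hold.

[[dax [[vorn [glim hesk]] plex]] pell] must have type <e,<e,t>>. The sister pell has type e; that is not a function onto <e,<e,t>>, so [dax [[vorn [glim hesk]] plex]] must be the functor, of type <e,<e,<e,t>>>.
[dax [[vorn [glim hesk]] plex]] must have type <e,<e,<e,t>>>. The sister dax has type <e,t>; that is not a function onto <e,<e,<e,t>>>, so [[vorn [glim hesk]] plex] must be the functor, of type <<e,t>,<e,<e,<e,t>>>>.
[[vorn [glim hesk]] plex] must have type <<e,t>,<e,<e,<e,t>>>>. The sister plex has type t; that is not a function onto <<e,t>,<e,<e,<e,t>>>>, so [vorn [glim hesk]] must be the functor, of type <t,<<e,t>,<e,<e,<e,t>>>>>.
[vorn [glim hesk]] must have type <t,<<e,t>,<e,<e,<e,t>>>>>. The sister vorn has type e; that is not a function onto <t,<<e,t>,<e,<e,<e,t>>>>>, so [glim hesk] must be the functor, of type <e,<t,<<e,t>,<e,<e,<e,t>>>>>>.
[glim hesk] must have type <e,<t,<<e,t>,<e,<e,<e,t>>>>>>. The sister glim has type t; that is not a function onto <e,<t,<<e,t>,<e,<e,<e,t>>>>>>, so hesk must be the functor, of type <t,<e,<t,<<e,t>,<e,<e,<e,t>>>>>>>.

<t,<e,<t,<<e,t>,<e,<e,<e,t>>>>>>>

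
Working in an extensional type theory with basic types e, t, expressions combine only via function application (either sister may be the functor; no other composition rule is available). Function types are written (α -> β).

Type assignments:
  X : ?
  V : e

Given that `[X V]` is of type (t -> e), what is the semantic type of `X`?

(e -> (t -> e))

At [X V] (required: (t -> e)): V is e, which is not a function with range (t -> e); hence X is the functor — type (e -> (t -> e)).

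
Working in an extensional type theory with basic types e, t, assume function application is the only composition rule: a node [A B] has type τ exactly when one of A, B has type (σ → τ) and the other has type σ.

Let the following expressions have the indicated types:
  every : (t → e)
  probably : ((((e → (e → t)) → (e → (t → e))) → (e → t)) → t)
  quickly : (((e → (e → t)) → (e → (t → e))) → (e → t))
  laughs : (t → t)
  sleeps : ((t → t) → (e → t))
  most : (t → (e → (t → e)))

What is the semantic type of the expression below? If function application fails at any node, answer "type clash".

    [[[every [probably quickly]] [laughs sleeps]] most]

[probably quickly]: functor probably : ((((e → (e → t)) → (e → (t → e))) → (e → t)) → t), argument quickly : (((e → (e → t)) → (e → (t → e))) → (e → t)); result t.
[every [probably quickly]]: functor every : (t → e), argument [probably quickly] : t; result e.
[laughs sleeps]: functor sleeps : ((t → t) → (e → t)), argument laughs : (t → t); result (e → t).
[[every [probably quickly]] [laughs sleeps]]: functor [laughs sleeps] : (e → t), argument [every [probably quickly]] : e; result t.
[[[every [probably quickly]] [laughs sleeps]] most]: functor most : (t → (e → (t → e))), argument [[every [probably quickly]] [laughs sleeps]] : t; result (e → (t → e)).

(e → (t → e))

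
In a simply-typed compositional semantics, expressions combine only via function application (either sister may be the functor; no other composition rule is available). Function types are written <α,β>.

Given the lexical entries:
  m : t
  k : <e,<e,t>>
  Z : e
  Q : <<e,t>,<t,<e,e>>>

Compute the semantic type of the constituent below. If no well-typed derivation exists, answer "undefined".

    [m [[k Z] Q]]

[k Z]: functor k : <e,<e,t>>, argument Z : e; result <e,t>.
[[k Z] Q]: functor Q : <<e,t>,<t,<e,e>>>, argument [k Z] : <e,t>; result <t,<e,e>>.
[m [[k Z] Q]]: functor [[k Z] Q] : <t,<e,e>>, argument m : t; result <e,e>.

<e,e>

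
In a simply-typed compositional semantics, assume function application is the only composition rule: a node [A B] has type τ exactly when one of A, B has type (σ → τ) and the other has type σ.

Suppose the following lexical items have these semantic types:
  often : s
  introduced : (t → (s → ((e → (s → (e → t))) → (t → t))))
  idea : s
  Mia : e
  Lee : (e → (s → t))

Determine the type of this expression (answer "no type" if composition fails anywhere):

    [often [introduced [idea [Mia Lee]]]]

At [Mia Lee], Lee : (e → (s → t)) takes Mia : e, giving (s → t).
At [idea [Mia Lee]], [Mia Lee] : (s → t) takes idea : s, giving t.
At [introduced [idea [Mia Lee]]], introduced : (t → (s → ((e → (s → (e → t))) → (t → t)))) takes [idea [Mia Lee]] : t, giving (s → ((e → (s → (e → t))) → (t → t))).
At [often [introduced [idea [Mia Lee]]]], [introduced [idea [Mia Lee]]] : (s → ((e → (s → (e → t))) → (t → t))) takes often : s, giving ((e → (s → (e → t))) → (t → t)).

((e → (s → (e → t))) → (t → t))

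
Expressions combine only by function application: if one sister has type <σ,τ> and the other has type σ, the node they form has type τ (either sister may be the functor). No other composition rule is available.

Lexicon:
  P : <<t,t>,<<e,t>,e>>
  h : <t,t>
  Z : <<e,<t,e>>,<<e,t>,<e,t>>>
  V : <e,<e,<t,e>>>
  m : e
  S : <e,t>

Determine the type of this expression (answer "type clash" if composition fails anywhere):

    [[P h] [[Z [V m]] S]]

e

[P h]: P is <<t,t>,<<e,t>,e>>, h is <t,t>; result <<e,t>,e>.
[V m]: V is <e,<e,<t,e>>>, m is e; result <e,<t,e>>.
[Z [V m]]: Z is <<e,<t,e>>,<<e,t>,<e,t>>>, [V m] is <e,<t,e>>; result <<e,t>,<e,t>>.
[[Z [V m]] S]: [Z [V m]] is <<e,t>,<e,t>>, S is <e,t>; result <e,t>.
[[P h] [[Z [V m]] S]]: [P h] is <<e,t>,e>, [[Z [V m]] S] is <e,t>; result e.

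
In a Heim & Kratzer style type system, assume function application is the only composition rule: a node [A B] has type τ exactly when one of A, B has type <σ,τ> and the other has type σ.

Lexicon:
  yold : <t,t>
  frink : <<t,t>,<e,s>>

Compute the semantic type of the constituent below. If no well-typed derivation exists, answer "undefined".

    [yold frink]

[yold frink]: frink is <<t,t>,<e,s>>, yold is <t,t>; result <e,s>.

<e,s>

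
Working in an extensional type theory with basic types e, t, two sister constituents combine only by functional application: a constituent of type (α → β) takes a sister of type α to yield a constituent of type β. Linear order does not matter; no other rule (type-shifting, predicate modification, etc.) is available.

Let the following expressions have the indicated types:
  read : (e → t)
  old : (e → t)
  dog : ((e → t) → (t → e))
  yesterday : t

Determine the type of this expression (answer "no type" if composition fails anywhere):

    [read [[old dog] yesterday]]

t

[old dog]: functor dog : ((e → t) → (t → e)), argument old : (e → t); result (t → e).
[[old dog] yesterday]: functor [old dog] : (t → e), argument yesterday : t; result e.
[read [[old dog] yesterday]]: functor read : (e → t), argument [[old dog] yesterday] : e; result t.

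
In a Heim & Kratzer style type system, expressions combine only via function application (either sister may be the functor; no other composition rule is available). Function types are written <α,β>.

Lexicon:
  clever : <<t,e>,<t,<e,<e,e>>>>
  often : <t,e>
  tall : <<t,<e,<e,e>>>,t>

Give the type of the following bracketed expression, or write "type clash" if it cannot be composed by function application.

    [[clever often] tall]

t

[clever often]: <<t,e>,<t,<e,<e,e>>>> applied to <t,e> yields <t,<e,<e,e>>>.
[[clever often] tall]: <<t,<e,<e,e>>>,t> applied to <t,<e,<e,e>>> yields t.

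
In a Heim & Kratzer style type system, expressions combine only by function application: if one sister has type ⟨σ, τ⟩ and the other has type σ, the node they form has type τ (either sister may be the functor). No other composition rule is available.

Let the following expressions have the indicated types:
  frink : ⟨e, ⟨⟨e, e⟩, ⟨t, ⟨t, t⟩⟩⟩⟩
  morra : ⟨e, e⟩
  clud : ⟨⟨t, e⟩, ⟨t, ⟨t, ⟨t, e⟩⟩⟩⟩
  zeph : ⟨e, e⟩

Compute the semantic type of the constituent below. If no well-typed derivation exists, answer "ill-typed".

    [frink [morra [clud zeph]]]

[clud zeph]: ⟨⟨t, e⟩, ⟨t, ⟨t, ⟨t, e⟩⟩⟩⟩ with ⟨e, e⟩ — neither is a function whose domain matches the other; composition fails here.

ill-typed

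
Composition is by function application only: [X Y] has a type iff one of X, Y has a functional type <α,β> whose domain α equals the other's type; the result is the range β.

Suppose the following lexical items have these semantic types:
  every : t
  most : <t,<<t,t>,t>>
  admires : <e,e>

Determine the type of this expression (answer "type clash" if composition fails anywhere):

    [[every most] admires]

type clash

[every most]: functor most : <t,<<t,t>,t>>, argument every : t; result <<t,t>,t>.
At [[every most] admires]: neither <<t,t>,t> nor <e,e> can take the other as argument; the node is ill-typed.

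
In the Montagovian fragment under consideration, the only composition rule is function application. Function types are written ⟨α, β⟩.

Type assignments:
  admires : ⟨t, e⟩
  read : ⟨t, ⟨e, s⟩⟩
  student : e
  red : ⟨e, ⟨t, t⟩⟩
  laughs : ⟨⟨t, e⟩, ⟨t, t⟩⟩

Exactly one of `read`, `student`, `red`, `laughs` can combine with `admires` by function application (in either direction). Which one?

laughs

read : ⟨t, ⟨e, s⟩⟩ — neither side's domain matches the other.
student : e — neither side's domain matches the other.
red : ⟨e, ⟨t, t⟩⟩ — neither side's domain matches the other.
laughs — combines: laughs : ⟨⟨t, e⟩, ⟨t, t⟩⟩ takes admires : ⟨t, e⟩ as argument, giving ⟨t, t⟩.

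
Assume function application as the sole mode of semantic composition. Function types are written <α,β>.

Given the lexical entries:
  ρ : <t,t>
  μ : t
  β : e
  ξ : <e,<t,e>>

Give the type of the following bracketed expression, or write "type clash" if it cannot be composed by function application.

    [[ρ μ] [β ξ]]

e

[ρ μ]: <t,t> applied to t yields t.
[β ξ]: <e,<t,e>> applied to e yields <t,e>.
[[ρ μ] [β ξ]]: <t,e> applied to t yields e.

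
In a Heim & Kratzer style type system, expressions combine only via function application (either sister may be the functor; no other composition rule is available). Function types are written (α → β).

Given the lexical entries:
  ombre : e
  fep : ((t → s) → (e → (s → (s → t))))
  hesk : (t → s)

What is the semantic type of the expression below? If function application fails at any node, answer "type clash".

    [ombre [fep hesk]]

(s → (s → t))

[fep hesk]: ((t → s) → (e → (s → (s → t)))) applied to (t → s) yields (e → (s → (s → t))).
[ombre [fep hesk]]: (e → (s → (s → t))) applied to e yields (s → (s → t)).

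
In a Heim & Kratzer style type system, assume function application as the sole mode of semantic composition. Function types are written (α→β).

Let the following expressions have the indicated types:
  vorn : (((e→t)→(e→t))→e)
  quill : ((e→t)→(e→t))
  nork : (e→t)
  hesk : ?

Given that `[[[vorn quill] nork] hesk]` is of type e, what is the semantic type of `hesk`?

(t→e)

[[[vorn quill] nork] hesk] is required to be e. [[vorn quill] nork] : t cannot yield e as functor, so hesk : (t→e).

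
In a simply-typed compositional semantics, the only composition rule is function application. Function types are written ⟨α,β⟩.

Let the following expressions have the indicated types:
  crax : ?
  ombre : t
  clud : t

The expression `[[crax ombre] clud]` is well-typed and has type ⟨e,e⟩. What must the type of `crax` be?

[[crax ombre] clud] must have type ⟨e,e⟩. The sister clud has type t; that is not a function onto ⟨e,e⟩, so [crax ombre] must be the functor, of type ⟨t,⟨e,e⟩⟩.
[crax ombre] must have type ⟨t,⟨e,e⟩⟩. The sister ombre has type t; that is not a function onto ⟨t,⟨e,e⟩⟩, so crax must be the functor, of type ⟨t,⟨t,⟨e,e⟩⟩⟩.

⟨t,⟨t,⟨e,e⟩⟩⟩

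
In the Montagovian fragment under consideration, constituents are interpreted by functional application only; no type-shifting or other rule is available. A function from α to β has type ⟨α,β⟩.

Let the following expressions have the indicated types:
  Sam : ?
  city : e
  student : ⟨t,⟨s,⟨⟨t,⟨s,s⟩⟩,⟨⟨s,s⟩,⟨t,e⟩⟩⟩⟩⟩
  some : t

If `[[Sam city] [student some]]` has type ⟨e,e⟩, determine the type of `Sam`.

At [[Sam city] [student some]] (required: ⟨e,e⟩): [student some] is ⟨s,⟨⟨t,⟨s,s⟩⟩,⟨⟨s,s⟩,⟨t,e⟩⟩⟩⟩, which is not a function with range ⟨e,e⟩; hence [Sam city] is the functor — type ⟨⟨s,⟨⟨t,⟨s,s⟩⟩,⟨⟨s,s⟩,⟨t,e⟩⟩⟩⟩,⟨e,e⟩⟩.
At [Sam city] (required: ⟨⟨s,⟨⟨t,⟨s,s⟩⟩,⟨⟨s,s⟩,⟨t,e⟩⟩⟩⟩,⟨e,e⟩⟩): city is e, which is not a function with range ⟨⟨s,⟨⟨t,⟨s,s⟩⟩,⟨⟨s,s⟩,⟨t,e⟩⟩⟩⟩,⟨e,e⟩⟩; hence Sam is the functor — type ⟨e,⟨⟨s,⟨⟨t,⟨s,s⟩⟩,⟨⟨s,s⟩,⟨t,e⟩⟩⟩⟩,⟨e,e⟩⟩⟩.

⟨e,⟨⟨s,⟨⟨t,⟨s,s⟩⟩,⟨⟨s,s⟩,⟨t,e⟩⟩⟩⟩,⟨e,e⟩⟩⟩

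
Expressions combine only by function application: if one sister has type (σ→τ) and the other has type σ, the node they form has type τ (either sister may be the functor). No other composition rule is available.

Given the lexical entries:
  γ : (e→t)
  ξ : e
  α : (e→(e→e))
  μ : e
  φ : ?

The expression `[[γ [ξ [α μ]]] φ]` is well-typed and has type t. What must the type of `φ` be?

[[γ [ξ [α μ]]] φ] is required to be t. [γ [ξ [α μ]]] : t cannot yield t as functor, so φ : (t→t).

(t→t)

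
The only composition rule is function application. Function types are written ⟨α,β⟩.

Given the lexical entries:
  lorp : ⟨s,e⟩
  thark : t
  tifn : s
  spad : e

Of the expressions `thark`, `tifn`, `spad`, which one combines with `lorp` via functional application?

thark : t — no; lorp wants s, and thark wants nothing (atomic).
tifn — combines: lorp : ⟨s,e⟩ takes tifn : s as argument, giving e.
spad : e — no; lorp wants s, and spad wants nothing (atomic).

tifn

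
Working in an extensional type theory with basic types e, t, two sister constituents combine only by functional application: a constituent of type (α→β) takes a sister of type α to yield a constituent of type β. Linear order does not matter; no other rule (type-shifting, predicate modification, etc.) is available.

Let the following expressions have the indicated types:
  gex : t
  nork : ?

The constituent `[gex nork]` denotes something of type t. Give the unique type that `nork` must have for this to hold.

(t→t)

[gex nork] is required to be t. gex : t cannot yield t as functor, so nork : (t→t).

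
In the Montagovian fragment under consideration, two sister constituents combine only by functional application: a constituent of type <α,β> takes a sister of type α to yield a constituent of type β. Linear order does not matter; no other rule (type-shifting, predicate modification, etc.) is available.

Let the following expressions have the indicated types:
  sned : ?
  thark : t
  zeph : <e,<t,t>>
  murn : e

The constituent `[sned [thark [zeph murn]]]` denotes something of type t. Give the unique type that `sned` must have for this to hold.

For [sned [thark [zeph murn]]] to have type t with [thark [zeph murn]] of type t, sned must be the function: sned : <t,t>.

<t,t>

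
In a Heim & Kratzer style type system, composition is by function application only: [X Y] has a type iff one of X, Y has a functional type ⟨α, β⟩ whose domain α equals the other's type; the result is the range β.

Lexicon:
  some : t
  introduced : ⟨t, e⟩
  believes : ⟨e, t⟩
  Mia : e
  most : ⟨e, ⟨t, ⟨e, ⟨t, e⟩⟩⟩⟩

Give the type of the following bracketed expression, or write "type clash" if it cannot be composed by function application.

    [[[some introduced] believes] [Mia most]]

[some introduced]: functor introduced : ⟨t, e⟩, argument some : t; result e.
[[some introduced] believes]: functor believes : ⟨e, t⟩, argument [some introduced] : e; result t.
[Mia most]: functor most : ⟨e, ⟨t, ⟨e, ⟨t, e⟩⟩⟩⟩, argument Mia : e; result ⟨t, ⟨e, ⟨t, e⟩⟩⟩.
[[[some introduced] believes] [Mia most]]: functor [Mia most] : ⟨t, ⟨e, ⟨t, e⟩⟩⟩, argument [[some introduced] believes] : t; result ⟨e, ⟨t, e⟩⟩.

⟨e, ⟨t, e⟩⟩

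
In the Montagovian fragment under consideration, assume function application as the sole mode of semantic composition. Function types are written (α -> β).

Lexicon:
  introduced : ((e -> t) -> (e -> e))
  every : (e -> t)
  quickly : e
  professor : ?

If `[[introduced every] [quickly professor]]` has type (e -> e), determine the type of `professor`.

[[introduced every] [quickly professor]] is required to be (e -> e). [introduced every] : (e -> e) cannot yield (e -> e) as functor, so [quickly professor] : ((e -> e) -> (e -> e)).
[quickly professor] is required to be ((e -> e) -> (e -> e)). quickly : e cannot yield ((e -> e) -> (e -> e)) as functor, so professor : (e -> ((e -> e) -> (e -> e))).

(e -> ((e -> e) -> (e -> e)))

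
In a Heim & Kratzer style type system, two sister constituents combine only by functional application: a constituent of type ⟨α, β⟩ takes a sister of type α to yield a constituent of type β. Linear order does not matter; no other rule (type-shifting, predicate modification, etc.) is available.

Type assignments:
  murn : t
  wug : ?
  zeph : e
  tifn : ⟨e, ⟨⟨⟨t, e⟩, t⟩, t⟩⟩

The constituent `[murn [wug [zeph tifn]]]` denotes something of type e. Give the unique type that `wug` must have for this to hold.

⟨⟨⟨⟨t, e⟩, t⟩, t⟩, ⟨t, e⟩⟩

For [murn [wug [zeph tifn]]] to have type e with murn of type t, [wug [zeph tifn]] must be the function: [wug [zeph tifn]] : ⟨t, e⟩.
For [wug [zeph tifn]] to have type ⟨t, e⟩ with [zeph tifn] of type ⟨⟨⟨t, e⟩, t⟩, t⟩, wug must be the function: wug : ⟨⟨⟨⟨t, e⟩, t⟩, t⟩, ⟨t, e⟩⟩.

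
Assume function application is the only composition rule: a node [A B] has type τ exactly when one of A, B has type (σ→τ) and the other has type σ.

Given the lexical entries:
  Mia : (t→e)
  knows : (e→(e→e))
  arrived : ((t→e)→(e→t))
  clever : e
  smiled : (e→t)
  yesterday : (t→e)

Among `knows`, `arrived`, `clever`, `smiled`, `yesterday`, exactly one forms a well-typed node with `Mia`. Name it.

knows : (e→(e→e)) — neither side's domain matches the other.
arrived — combines: arrived : ((t→e)→(e→t)) takes Mia : (t→e) as argument, giving (e→t).
clever : e — neither side's domain matches the other.
smiled : (e→t) — neither side's domain matches the other.
yesterday : (t→e) — neither side's domain matches the other.

arrived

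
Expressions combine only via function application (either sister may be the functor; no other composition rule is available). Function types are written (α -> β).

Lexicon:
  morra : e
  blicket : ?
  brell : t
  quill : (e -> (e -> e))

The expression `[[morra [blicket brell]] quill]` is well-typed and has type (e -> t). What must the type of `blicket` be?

(t -> (e -> ((e -> (e -> e)) -> (e -> t))))

[[morra [blicket brell]] quill] must have type (e -> t). The sister quill has type (e -> (e -> e)); that is not a function onto (e -> t), so [morra [blicket brell]] must be the functor, of type ((e -> (e -> e)) -> (e -> t)).
[morra [blicket brell]] must have type ((e -> (e -> e)) -> (e -> t)). The sister morra has type e; that is not a function onto ((e -> (e -> e)) -> (e -> t)), so [blicket brell] must be the functor, of type (e -> ((e -> (e -> e)) -> (e -> t))).
[blicket brell] must have type (e -> ((e -> (e -> e)) -> (e -> t))). The sister brell has type t; that is not a function onto (e -> ((e -> (e -> e)) -> (e -> t))), so blicket must be the functor, of type (t -> (e -> ((e -> (e -> e)) -> (e -> t)))).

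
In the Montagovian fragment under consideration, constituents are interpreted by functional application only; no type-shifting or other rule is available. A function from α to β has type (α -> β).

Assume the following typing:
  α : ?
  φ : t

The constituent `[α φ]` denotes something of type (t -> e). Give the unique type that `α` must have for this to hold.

(t -> (t -> e))

For [α φ] to have type (t -> e) with φ of type t, α must be the function: α : (t -> (t -> e)).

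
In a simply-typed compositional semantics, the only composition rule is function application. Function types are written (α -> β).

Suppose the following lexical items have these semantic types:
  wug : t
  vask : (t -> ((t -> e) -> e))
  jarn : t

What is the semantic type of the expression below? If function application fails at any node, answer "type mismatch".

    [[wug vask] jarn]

type mismatch

[wug vask]: (t -> ((t -> e) -> e)) applied to t yields ((t -> e) -> e).
[[wug vask] jarn]: ((t -> e) -> e) and t cannot combine by function application — type clash.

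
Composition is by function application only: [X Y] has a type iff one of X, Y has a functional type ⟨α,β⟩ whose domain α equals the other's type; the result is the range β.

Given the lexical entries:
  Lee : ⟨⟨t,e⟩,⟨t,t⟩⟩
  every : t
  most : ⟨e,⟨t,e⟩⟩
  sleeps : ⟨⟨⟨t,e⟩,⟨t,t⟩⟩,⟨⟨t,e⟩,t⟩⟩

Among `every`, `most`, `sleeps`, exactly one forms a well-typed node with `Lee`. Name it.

sleeps

every : t — does not combine with Lee.
most : ⟨e,⟨t,e⟩⟩ — does not combine with Lee.
sleeps — combines: sleeps : ⟨⟨⟨t,e⟩,⟨t,t⟩⟩,⟨⟨t,e⟩,t⟩⟩ takes Lee : ⟨⟨t,e⟩,⟨t,t⟩⟩ as argument, giving ⟨⟨t,e⟩,t⟩.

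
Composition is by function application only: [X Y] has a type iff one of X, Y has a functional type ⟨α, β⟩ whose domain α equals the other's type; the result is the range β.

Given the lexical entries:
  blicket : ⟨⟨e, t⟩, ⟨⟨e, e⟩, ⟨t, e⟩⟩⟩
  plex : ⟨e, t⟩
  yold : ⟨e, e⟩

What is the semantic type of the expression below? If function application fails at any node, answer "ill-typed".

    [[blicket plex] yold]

⟨t, e⟩

At [blicket plex], blicket : ⟨⟨e, t⟩, ⟨⟨e, e⟩, ⟨t, e⟩⟩⟩ takes plex : ⟨e, t⟩, giving ⟨⟨e, e⟩, ⟨t, e⟩⟩.
At [[blicket plex] yold], [blicket plex] : ⟨⟨e, e⟩, ⟨t, e⟩⟩ takes yold : ⟨e, e⟩, giving ⟨t, e⟩.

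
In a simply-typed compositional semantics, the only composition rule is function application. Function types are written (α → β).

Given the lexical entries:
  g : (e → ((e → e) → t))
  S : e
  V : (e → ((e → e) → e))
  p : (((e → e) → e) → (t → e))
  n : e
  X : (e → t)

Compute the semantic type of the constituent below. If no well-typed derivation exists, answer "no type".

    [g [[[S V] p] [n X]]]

[S V]: functor V : (e → ((e → e) → e)), argument S : e; result ((e → e) → e).
[[S V] p]: functor p : (((e → e) → e) → (t → e)), argument [S V] : ((e → e) → e); result (t → e).
[n X]: functor X : (e → t), argument n : e; result t.
[[[S V] p] [n X]]: functor [[S V] p] : (t → e), argument [n X] : t; result e.
[g [[[S V] p] [n X]]]: functor g : (e → ((e → e) → t)), argument [[[S V] p] [n X]] : e; result ((e → e) → t).

((e → e) → t)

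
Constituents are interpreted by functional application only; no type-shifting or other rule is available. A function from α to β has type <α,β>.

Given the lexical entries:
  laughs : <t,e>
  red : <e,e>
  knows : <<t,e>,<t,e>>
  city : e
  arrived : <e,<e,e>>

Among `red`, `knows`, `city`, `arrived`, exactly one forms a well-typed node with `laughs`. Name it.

knows

red : <e,e> — neither side's domain matches the other.
knows — combines: knows : <<t,e>,<t,e>> takes laughs : <t,e> as argument, giving <t,e>.
city : e — neither side's domain matches the other.
arrived : <e,<e,e>> — neither side's domain matches the other.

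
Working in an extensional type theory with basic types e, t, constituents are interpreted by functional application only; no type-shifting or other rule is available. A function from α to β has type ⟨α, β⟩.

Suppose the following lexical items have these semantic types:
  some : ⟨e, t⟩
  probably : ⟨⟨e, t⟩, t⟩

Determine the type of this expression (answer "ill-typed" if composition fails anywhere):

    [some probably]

[some probably]: functor probably : ⟨⟨e, t⟩, t⟩, argument some : ⟨e, t⟩; result t.

t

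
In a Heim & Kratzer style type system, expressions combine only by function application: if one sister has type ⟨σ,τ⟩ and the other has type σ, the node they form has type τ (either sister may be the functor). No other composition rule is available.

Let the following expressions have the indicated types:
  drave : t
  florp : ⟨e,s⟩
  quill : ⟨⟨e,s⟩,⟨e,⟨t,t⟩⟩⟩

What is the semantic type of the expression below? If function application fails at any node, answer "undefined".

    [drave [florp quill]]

undefined

[florp quill] — quill of type ⟨⟨e,s⟩,⟨e,⟨t,t⟩⟩⟩ combines with florp of type ⟨e,s⟩: type ⟨e,⟨t,t⟩⟩.
[drave [florp quill]]: t and ⟨e,⟨t,t⟩⟩ cannot combine by function application — type clash.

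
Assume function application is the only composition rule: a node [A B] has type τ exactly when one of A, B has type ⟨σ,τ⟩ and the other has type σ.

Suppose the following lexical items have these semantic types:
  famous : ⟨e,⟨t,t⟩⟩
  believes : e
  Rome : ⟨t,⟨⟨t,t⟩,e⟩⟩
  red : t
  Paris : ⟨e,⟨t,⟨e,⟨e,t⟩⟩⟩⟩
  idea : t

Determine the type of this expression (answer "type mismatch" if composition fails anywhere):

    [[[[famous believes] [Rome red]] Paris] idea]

⟨e,⟨e,t⟩⟩

At [famous believes], famous : ⟨e,⟨t,t⟩⟩ takes believes : e, giving ⟨t,t⟩.
At [Rome red], Rome : ⟨t,⟨⟨t,t⟩,e⟩⟩ takes red : t, giving ⟨⟨t,t⟩,e⟩.
At [[famous believes] [Rome red]], [Rome red] : ⟨⟨t,t⟩,e⟩ takes [famous believes] : ⟨t,t⟩, giving e.
At [[[famous believes] [Rome red]] Paris], Paris : ⟨e,⟨t,⟨e,⟨e,t⟩⟩⟩⟩ takes [[famous believes] [Rome red]] : e, giving ⟨t,⟨e,⟨e,t⟩⟩⟩.
At [[[[famous believes] [Rome red]] Paris] idea], [[[famous believes] [Rome red]] Paris] : ⟨t,⟨e,⟨e,t⟩⟩⟩ takes idea : t, giving ⟨e,⟨e,t⟩⟩.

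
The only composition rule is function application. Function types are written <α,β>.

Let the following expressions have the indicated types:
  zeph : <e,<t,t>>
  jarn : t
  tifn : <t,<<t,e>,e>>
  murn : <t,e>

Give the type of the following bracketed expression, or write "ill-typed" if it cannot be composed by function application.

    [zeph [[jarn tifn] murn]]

<t,t>

[jarn tifn]: functor tifn : <t,<<t,e>,e>>, argument jarn : t; result <<t,e>,e>.
[[jarn tifn] murn]: functor [jarn tifn] : <<t,e>,e>, argument murn : <t,e>; result e.
[zeph [[jarn tifn] murn]]: functor zeph : <e,<t,t>>, argument [[jarn tifn] murn] : e; result <t,t>.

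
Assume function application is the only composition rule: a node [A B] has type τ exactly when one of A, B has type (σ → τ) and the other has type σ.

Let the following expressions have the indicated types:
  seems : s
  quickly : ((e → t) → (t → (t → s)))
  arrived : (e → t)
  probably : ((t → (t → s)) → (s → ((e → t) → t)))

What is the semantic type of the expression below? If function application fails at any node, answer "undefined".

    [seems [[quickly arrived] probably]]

((e → t) → t)

[quickly arrived]: ((e → t) → (t → (t → s))) applied to (e → t) yields (t → (t → s)).
[[quickly arrived] probably]: ((t → (t → s)) → (s → ((e → t) → t))) applied to (t → (t → s)) yields (s → ((e → t) → t)).
[seems [[quickly arrived] probably]]: (s → ((e → t) → t)) applied to s yields ((e → t) → t).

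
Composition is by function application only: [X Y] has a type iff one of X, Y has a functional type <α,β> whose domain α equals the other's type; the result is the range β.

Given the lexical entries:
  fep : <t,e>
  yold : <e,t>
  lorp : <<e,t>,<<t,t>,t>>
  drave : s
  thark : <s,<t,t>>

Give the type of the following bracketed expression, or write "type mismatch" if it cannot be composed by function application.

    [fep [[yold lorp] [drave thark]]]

[yold lorp] — lorp of type <<e,t>,<<t,t>,t>> combines with yold of type <e,t>: type <<t,t>,t>.
[drave thark] — thark of type <s,<t,t>> combines with drave of type s: type <t,t>.
[[yold lorp] [drave thark]] — [yold lorp] of type <<t,t>,t> combines with [drave thark] of type <t,t>: type t.
[fep [[yold lorp] [drave thark]]] — fep of type <t,e> combines with [[yold lorp] [drave thark]] of type t: type e.

e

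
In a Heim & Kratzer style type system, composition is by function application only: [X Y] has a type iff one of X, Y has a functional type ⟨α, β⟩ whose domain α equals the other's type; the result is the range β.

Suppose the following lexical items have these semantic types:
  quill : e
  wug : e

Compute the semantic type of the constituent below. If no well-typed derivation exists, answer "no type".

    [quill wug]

At [quill wug]: neither e nor e can take the other as argument; the node is ill-typed.

no type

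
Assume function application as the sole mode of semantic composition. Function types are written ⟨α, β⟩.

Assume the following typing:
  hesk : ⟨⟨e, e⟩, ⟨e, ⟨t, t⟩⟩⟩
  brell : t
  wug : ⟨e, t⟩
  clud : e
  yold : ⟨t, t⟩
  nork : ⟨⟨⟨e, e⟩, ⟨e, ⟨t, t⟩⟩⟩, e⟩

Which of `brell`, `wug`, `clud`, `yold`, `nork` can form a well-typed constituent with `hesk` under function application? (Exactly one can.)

nork

brell : t — hesk needs ⟨e, e⟩; brell needs nothing (atomic); neither fits.
wug : ⟨e, t⟩ — hesk needs ⟨e, e⟩; wug needs e; neither fits.
clud : e — hesk needs ⟨e, e⟩; clud needs nothing (atomic); neither fits.
yold : ⟨t, t⟩ — hesk needs ⟨e, e⟩; yold needs t; neither fits.
nork — combines: nork : ⟨⟨⟨e, e⟩, ⟨e, ⟨t, t⟩⟩⟩, e⟩ takes hesk : ⟨⟨e, e⟩, ⟨e, ⟨t, t⟩⟩⟩ as argument, giving e.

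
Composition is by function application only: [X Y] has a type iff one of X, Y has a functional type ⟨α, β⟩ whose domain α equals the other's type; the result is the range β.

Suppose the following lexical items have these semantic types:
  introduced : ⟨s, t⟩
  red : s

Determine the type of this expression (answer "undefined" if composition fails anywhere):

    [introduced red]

At [introduced red], introduced : ⟨s, t⟩ takes red : s, giving t.

t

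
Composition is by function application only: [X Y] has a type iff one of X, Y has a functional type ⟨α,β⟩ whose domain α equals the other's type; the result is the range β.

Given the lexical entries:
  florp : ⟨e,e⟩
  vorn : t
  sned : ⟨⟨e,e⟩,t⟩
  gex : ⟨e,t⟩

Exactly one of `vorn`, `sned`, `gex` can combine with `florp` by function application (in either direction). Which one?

vorn : t — florp needs e; vorn needs nothing (atomic); neither fits.
sned — combines: sned : ⟨⟨e,e⟩,t⟩ takes florp : ⟨e,e⟩ as argument, giving t.
gex : ⟨e,t⟩ — florp needs e; gex needs e; neither fits.

sned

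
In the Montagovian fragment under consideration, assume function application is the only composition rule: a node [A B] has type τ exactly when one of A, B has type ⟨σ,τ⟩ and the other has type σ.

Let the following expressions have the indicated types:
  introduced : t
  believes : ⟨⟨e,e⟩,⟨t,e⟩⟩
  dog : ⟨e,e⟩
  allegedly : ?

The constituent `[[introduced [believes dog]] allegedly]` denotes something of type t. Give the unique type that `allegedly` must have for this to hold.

[[introduced [believes dog]] allegedly] must have type t. The sister [introduced [believes dog]] has type e; that is not a function onto t, so allegedly must be the functor, of type ⟨e,t⟩.

⟨e,t⟩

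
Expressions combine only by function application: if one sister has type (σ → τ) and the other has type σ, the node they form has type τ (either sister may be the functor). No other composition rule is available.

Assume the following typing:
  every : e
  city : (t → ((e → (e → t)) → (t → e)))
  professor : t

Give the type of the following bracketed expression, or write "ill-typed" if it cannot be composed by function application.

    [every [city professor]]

ill-typed

At [city professor], city : (t → ((e → (e → t)) → (t → e))) takes professor : t, giving ((e → (e → t)) → (t → e)).
[every [city professor]]: e with ((e → (e → t)) → (t → e)) — neither is a function whose domain matches the other; composition fails here.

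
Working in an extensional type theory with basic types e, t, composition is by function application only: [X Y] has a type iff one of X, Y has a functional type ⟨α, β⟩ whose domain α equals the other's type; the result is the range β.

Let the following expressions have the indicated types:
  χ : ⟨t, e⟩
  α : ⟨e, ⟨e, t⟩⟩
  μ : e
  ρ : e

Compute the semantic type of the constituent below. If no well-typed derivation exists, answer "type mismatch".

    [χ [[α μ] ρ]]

[α μ]: α is ⟨e, ⟨e, t⟩⟩, μ is e; result ⟨e, t⟩.
[[α μ] ρ]: [α μ] is ⟨e, t⟩, ρ is e; result t.
[χ [[α μ] ρ]]: χ is ⟨t, e⟩, [[α μ] ρ] is t; result e.

e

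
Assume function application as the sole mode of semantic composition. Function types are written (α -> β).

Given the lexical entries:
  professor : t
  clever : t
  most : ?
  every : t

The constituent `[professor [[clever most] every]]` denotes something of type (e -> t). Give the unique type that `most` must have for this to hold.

[professor [[clever most] every]] is required to be (e -> t). professor : t cannot yield (e -> t) as functor, so [[clever most] every] : (t -> (e -> t)).
[[clever most] every] is required to be (t -> (e -> t)). every : t cannot yield (t -> (e -> t)) as functor, so [clever most] : (t -> (t -> (e -> t))).
[clever most] is required to be (t -> (t -> (e -> t))). clever : t cannot yield (t -> (t -> (e -> t))) as functor, so most : (t -> (t -> (t -> (e -> t)))).

(t -> (t -> (t -> (e -> t))))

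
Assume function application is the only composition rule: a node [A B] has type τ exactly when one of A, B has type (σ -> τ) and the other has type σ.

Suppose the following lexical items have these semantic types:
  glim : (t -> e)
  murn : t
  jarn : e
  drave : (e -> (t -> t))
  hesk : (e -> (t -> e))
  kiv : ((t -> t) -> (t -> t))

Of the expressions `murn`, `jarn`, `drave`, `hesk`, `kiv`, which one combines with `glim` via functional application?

murn — combines: glim : (t -> e) takes murn : t as argument, giving e.
jarn : e — no; glim wants t, and jarn wants nothing (atomic).
drave : (e -> (t -> t)) — no; glim wants t, and drave wants e.
hesk : (e -> (t -> e)) — no; glim wants t, and hesk wants e.
kiv : ((t -> t) -> (t -> t)) — no; glim wants t, and kiv wants (t -> t).

murn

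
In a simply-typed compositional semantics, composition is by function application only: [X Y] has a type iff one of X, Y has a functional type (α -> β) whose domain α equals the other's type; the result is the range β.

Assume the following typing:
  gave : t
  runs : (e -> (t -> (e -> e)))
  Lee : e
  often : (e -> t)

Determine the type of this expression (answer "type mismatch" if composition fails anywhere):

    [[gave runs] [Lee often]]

type mismatch

[gave runs]: t and (e -> (t -> (e -> e))) cannot combine by function application — type clash.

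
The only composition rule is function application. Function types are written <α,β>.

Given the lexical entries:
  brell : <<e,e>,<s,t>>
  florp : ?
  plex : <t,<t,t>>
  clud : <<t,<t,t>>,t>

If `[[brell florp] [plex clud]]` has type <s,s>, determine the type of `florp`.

For [[brell florp] [plex clud]] to have type <s,s> with [plex clud] of type t, [brell florp] must be the function: [brell florp] : <t,<s,s>>.
For [brell florp] to have type <t,<s,s>> with brell of type <<e,e>,<s,t>>, florp must be the function: florp : <<<e,e>,<s,t>>,<t,<s,s>>>.

<<<e,e>,<s,t>>,<t,<s,s>>>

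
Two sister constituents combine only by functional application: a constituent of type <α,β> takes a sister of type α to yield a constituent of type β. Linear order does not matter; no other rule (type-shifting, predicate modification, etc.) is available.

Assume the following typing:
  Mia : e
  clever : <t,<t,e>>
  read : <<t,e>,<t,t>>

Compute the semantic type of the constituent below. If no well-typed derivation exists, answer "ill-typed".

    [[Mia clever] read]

ill-typed

[Mia clever]: e and <t,<t,e>> cannot combine by function application — type clash.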